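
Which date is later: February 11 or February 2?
February 11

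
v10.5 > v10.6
False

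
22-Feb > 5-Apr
False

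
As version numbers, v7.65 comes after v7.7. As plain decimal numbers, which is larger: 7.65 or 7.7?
7.7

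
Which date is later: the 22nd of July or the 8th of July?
the 22nd of July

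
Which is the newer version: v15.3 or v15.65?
v15.65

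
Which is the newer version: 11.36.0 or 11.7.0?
11.36.0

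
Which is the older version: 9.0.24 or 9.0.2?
9.0.2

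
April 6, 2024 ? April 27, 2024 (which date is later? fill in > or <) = <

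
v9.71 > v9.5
True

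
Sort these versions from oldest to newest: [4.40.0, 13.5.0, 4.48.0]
[4.40.0, 4.48.0, 13.5.0]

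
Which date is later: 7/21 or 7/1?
7/21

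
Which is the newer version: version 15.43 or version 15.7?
version 15.43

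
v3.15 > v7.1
False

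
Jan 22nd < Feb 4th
True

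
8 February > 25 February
False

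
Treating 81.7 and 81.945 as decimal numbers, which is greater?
81.945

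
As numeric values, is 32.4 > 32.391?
True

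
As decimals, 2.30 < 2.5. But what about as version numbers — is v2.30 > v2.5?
True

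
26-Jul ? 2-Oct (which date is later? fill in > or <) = <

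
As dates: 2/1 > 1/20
True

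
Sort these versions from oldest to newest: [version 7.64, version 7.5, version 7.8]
[version 7.5, version 7.8, version 7.64]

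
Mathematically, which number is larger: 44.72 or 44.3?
44.72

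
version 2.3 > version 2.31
False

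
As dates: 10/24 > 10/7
True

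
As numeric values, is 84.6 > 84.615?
False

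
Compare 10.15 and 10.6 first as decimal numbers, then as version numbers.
As decimals: 10.15 < 10.6. As versions: v10.15 > v10.6 (minor version 15 > 6).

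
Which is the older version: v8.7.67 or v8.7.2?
v8.7.2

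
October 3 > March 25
True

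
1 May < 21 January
False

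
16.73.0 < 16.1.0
False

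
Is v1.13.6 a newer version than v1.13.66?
No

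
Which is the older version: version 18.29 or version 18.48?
version 18.29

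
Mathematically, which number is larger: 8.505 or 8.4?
8.505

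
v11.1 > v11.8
False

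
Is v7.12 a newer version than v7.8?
Yes. Version numbers are compared segment by segment as integers, not as decimals: minor version 12 > 8, so v7.12 > v7.8 (even though the decimal 7.12 < 7.8).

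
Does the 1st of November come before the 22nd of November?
Yes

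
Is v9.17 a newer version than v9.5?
Yes. Version numbers are compared segment by segment as integers, not as decimals: minor version 17 > 5, so v9.17 > v9.5 (even though the decimal 9.17 < 9.5).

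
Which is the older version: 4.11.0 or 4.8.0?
4.8.0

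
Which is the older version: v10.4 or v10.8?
v10.4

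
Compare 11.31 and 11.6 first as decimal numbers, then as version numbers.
As decimals: 11.31 < 11.6. As versions: v11.31 > v11.6 (minor version 31 > 6).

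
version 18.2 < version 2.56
False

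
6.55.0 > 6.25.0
True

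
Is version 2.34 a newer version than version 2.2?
Yes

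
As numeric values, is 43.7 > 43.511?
True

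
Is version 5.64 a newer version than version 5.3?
Yes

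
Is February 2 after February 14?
No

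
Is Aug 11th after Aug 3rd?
Yes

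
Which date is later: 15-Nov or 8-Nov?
15-Nov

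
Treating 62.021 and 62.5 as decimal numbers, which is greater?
62.5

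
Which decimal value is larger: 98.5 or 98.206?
98.5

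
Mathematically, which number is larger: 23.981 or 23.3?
23.981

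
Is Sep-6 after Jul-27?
Yes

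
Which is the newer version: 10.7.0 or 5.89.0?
10.7.0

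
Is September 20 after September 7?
Yes. Day 20 comes after day 7 in September — this is a date comparison, not a decimal one (the decimal 9.20 would be smaller than 9.7).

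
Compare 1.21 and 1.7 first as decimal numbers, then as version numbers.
As decimals: 1.21 < 1.7. As versions: v1.21 > v1.7 (minor version 21 > 7).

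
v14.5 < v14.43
True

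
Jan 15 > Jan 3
True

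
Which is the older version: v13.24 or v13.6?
v13.6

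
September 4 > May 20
True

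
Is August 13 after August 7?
Yes. Day 13 comes after day 7 in August — this is a date comparison, not a decimal one (the decimal 8.13 would be smaller than 8.7).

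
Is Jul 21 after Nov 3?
No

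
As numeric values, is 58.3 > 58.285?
True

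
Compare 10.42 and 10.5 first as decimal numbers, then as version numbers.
As decimals: 10.42 < 10.5. As versions: v10.42 > v10.5 (minor version 42 > 5).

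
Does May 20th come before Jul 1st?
Yes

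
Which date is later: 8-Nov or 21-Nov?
21-Nov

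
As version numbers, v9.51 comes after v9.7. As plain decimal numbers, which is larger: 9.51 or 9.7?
9.7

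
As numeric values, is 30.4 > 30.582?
False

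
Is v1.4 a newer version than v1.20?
No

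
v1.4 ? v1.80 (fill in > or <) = <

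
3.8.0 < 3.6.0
False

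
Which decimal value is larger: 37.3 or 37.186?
37.3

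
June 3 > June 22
False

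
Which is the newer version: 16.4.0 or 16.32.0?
16.32.0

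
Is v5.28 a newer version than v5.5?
Yes. Version numbers are compared segment by segment as integers, not as decimals: minor version 28 > 5, so v5.28 > v5.5 (even though the decimal 5.28 < 5.5).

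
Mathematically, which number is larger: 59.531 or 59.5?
59.531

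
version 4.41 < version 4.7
False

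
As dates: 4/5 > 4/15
False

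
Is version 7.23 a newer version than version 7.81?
No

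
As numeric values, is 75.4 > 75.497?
False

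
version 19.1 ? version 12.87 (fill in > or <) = >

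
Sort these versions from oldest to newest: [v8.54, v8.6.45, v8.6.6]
[v8.6.6, v8.6.45, v8.54]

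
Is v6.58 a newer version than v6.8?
Yes. Version numbers are compared segment by segment as integers, not as decimals: minor version 58 > 8, so v6.58 > v6.8 (even though the decimal 6.58 < 6.8).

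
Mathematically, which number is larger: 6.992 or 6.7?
6.992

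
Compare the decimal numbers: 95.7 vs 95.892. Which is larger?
95.892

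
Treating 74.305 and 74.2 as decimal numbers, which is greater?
74.305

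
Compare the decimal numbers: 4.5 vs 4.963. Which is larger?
4.963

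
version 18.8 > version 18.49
False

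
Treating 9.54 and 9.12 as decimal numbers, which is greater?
9.54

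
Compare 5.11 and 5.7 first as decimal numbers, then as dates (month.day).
As decimals: 5.11 < 5.7. As dates: 5/11 is later than 5/7 (day 11 > day 7).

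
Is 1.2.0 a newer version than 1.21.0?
No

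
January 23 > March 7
False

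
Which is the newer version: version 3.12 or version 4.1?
version 4.1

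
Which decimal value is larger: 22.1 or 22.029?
22.1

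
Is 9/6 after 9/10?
No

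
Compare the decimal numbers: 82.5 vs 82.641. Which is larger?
82.641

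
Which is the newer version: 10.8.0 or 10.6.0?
10.8.0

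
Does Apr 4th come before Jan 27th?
No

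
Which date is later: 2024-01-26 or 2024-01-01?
2024-01-26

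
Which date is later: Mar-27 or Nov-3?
Nov-3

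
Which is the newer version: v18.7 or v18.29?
v18.29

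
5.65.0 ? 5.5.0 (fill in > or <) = >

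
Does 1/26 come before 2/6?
Yes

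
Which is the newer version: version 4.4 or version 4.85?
version 4.85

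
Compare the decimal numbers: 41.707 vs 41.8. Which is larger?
41.8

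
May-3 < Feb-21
False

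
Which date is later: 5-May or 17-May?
17-May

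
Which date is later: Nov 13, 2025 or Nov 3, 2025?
Nov 13, 2025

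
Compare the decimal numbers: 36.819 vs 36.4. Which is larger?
36.819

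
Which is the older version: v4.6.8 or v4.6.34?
v4.6.8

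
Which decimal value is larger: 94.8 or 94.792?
94.8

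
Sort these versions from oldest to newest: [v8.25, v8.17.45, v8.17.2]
[v8.17.2, v8.17.45, v8.25]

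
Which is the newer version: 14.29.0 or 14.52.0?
14.52.0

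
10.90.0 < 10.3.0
False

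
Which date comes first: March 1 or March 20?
March 1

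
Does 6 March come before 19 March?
Yes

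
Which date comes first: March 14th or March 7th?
March 7th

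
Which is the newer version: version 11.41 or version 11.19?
version 11.41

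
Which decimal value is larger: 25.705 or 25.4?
25.705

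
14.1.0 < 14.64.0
True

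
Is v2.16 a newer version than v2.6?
Yes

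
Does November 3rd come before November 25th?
Yes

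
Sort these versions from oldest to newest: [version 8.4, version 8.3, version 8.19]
[version 8.3, version 8.4, version 8.19]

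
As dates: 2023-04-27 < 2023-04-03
False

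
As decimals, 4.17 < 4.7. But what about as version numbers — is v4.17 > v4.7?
True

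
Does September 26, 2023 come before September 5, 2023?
No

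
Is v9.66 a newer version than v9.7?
Yes. Version numbers are compared segment by segment as integers, not as decimals: minor version 66 > 7, so v9.66 > v9.7 (even though the decimal 9.66 < 9.7).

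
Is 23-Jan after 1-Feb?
No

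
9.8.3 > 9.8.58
False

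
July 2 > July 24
False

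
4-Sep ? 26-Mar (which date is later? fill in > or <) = >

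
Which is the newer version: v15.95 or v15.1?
v15.95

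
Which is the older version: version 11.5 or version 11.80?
version 11.5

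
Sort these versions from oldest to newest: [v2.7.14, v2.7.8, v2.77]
[v2.7.8, v2.7.14, v2.77]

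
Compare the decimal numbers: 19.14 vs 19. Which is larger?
19.14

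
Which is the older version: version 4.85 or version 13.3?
version 4.85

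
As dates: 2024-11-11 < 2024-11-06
False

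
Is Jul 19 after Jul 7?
Yes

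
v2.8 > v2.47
False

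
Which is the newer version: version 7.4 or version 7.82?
version 7.82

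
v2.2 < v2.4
True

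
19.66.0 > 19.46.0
True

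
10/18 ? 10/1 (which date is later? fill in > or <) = >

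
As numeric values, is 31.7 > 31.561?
True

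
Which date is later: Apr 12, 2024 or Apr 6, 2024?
Apr 12, 2024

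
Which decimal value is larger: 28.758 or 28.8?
28.8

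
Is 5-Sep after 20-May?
Yes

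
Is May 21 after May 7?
Yes. Day 21 comes after day 7 in May — this is a date comparison, not a decimal one (the decimal 5.21 would be smaller than 5.7).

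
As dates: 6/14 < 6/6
False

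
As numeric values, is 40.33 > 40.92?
False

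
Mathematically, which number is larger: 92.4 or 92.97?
92.97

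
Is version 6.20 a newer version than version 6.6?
Yes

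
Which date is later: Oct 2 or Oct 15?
Oct 15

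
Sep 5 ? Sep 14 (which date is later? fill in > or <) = <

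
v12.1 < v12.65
True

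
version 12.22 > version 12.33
False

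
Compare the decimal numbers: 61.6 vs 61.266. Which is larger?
61.6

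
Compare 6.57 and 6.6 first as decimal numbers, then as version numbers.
As decimals: 6.57 < 6.6. As versions: v6.57 > v6.6 (minor version 57 > 6).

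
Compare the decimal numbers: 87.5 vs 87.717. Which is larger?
87.717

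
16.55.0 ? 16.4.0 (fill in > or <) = >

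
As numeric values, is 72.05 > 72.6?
False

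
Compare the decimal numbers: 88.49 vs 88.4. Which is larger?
88.49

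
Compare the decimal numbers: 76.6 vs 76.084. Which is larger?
76.6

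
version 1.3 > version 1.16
False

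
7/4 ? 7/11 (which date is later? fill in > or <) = <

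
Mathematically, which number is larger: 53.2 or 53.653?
53.653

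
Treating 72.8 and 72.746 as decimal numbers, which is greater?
72.8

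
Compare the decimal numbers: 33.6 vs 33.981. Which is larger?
33.981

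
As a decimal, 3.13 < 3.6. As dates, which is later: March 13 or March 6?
March 13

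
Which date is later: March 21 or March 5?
March 21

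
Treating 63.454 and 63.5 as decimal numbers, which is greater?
63.5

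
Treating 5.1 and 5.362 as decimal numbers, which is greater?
5.362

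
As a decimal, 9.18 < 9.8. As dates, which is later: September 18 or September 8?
September 18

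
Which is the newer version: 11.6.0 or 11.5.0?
11.6.0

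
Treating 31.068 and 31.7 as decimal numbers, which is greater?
31.7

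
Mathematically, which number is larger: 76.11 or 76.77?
76.77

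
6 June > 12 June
False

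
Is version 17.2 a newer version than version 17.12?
No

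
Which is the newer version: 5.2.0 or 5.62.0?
5.62.0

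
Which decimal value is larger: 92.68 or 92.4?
92.68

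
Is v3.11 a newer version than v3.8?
Yes. Version numbers are compared segment by segment as integers, not as decimals: minor version 11 > 8, so v3.11 > v3.8 (even though the decimal 3.11 < 3.8).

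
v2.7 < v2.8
True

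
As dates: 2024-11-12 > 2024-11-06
True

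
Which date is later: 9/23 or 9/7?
9/23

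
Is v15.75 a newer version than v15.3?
Yes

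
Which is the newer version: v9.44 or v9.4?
v9.44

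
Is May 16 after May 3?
Yes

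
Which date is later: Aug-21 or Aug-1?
Aug-21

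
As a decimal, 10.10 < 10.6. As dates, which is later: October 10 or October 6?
October 10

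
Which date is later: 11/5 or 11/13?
11/13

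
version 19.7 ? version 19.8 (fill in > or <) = <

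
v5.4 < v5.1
False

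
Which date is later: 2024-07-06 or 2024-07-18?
2024-07-18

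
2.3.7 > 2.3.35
False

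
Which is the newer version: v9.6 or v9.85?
v9.85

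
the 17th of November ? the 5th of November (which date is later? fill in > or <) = >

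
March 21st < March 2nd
False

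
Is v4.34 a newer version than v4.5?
Yes. Version numbers are compared segment by segment as integers, not as decimals: minor version 34 > 5, so v4.34 > v4.5 (even though the decimal 4.34 < 4.5).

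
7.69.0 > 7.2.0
True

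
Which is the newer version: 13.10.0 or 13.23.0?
13.23.0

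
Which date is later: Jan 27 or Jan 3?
Jan 27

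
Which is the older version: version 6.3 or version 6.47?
version 6.3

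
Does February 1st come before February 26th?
Yes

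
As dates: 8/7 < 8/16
True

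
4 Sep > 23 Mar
True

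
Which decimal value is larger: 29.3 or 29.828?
29.828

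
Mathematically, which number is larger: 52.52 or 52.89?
52.89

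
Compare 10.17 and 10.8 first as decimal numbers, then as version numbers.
As decimals: 10.17 < 10.8. As versions: v10.17 > v10.8 (minor version 17 > 8).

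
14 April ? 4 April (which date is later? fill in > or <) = >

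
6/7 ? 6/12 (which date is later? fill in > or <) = <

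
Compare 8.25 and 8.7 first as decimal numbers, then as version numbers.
As decimals: 8.25 < 8.7. As versions: v8.25 > v8.7 (minor version 25 > 7).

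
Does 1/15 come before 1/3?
No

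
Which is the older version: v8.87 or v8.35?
v8.35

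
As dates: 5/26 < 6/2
True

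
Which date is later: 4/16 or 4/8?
4/16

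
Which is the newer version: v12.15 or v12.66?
v12.66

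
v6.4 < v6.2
False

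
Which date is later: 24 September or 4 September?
24 September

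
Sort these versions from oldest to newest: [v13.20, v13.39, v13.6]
[v13.6, v13.20, v13.39]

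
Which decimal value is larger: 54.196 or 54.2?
54.2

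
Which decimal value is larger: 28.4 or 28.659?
28.659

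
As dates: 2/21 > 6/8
False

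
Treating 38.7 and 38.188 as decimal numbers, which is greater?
38.7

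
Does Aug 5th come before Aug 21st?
Yes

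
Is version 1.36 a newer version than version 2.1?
No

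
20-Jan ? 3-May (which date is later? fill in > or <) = <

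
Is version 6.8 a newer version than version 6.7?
Yes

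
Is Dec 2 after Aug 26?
Yes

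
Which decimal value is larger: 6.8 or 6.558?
6.8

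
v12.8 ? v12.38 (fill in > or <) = <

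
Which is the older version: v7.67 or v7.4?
v7.4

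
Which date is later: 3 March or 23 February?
3 March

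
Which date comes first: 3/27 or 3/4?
3/4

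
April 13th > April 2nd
True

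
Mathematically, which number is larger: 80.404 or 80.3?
80.404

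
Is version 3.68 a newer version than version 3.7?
Yes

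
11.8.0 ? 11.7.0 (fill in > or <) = >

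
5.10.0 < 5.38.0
True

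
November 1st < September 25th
False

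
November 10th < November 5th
False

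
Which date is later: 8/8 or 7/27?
8/8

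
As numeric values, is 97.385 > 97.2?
True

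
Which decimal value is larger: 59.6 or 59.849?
59.849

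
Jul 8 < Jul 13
True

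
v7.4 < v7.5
True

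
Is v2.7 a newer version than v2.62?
No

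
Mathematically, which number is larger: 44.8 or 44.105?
44.8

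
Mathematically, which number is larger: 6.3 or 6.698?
6.698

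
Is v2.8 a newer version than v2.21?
No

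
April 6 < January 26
False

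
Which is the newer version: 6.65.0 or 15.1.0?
15.1.0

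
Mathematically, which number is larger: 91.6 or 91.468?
91.6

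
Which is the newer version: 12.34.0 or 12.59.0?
12.59.0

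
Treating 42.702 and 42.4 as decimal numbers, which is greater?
42.702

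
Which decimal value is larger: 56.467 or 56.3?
56.467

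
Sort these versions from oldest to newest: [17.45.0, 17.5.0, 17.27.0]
[17.5.0, 17.27.0, 17.45.0]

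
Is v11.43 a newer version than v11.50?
No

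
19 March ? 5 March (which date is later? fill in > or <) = >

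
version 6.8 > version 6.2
True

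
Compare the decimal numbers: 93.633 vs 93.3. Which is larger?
93.633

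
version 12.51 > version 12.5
True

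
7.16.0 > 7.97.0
False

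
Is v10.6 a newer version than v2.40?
Yes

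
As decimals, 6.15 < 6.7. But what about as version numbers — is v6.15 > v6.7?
True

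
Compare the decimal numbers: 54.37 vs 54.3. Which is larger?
54.37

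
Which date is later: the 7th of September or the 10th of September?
the 10th of September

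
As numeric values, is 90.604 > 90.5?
True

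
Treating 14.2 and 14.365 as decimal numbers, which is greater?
14.365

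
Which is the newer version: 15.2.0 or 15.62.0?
15.62.0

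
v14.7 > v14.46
False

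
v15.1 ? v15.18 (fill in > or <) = <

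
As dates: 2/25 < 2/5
False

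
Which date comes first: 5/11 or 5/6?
5/6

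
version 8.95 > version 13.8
False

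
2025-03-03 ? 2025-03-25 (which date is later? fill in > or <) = <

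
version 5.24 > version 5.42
False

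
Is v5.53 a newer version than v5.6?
Yes. Version numbers are compared segment by segment as integers, not as decimals: minor version 53 > 6, so v5.53 > v5.6 (even though the decimal 5.53 < 5.6).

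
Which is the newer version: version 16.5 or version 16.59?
version 16.59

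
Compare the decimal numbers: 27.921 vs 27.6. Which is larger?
27.921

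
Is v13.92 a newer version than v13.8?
Yes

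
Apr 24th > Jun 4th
False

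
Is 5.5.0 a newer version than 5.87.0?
No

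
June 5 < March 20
False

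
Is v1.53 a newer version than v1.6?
Yes. Version numbers are compared segment by segment as integers, not as decimals: minor version 53 > 6, so v1.53 > v1.6 (even though the decimal 1.53 < 1.6).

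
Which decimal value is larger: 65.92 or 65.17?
65.92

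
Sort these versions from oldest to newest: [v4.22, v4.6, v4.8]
[v4.6, v4.8, v4.22]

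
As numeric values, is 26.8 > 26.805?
False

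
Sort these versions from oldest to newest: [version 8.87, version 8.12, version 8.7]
[version 8.7, version 8.12, version 8.87]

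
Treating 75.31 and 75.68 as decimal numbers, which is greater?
75.68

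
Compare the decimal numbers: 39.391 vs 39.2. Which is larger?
39.391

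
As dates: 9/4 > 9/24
False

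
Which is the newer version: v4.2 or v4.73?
v4.73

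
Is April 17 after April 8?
Yes. Day 17 comes after day 8 in April — this is a date comparison, not a decimal one (the decimal 4.17 would be smaller than 4.8).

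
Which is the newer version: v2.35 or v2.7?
v2.35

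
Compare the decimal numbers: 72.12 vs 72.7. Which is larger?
72.7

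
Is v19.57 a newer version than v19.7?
Yes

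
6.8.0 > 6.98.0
False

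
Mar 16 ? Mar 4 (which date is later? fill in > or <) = >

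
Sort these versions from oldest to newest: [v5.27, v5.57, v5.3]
[v5.3, v5.27, v5.57]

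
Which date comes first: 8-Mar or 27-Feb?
27-Feb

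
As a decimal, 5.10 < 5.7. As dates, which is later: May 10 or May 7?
May 10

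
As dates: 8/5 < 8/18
True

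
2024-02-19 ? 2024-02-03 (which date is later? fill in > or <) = >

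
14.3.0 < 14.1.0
False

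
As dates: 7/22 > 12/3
False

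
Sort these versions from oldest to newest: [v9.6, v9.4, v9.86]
[v9.4, v9.6, v9.86]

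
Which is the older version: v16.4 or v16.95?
v16.4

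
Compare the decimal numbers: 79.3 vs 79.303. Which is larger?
79.303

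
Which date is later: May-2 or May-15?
May-15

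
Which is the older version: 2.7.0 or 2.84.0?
2.7.0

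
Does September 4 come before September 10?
Yes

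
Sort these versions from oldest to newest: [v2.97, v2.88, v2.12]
[v2.12, v2.88, v2.97]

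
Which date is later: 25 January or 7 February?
7 February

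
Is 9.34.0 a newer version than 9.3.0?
Yes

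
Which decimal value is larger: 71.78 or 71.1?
71.78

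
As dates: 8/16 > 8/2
True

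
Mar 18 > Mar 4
True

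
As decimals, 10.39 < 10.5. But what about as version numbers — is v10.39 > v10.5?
True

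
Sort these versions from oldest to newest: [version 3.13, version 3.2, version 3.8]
[version 3.2, version 3.8, version 3.13]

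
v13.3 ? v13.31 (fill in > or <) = <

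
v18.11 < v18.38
True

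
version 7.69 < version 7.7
False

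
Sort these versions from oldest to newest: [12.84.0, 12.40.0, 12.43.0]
[12.40.0, 12.43.0, 12.84.0]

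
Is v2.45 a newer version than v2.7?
Yes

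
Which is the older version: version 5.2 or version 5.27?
version 5.2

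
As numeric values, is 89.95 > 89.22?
True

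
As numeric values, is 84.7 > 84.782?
False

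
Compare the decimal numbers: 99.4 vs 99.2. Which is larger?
99.4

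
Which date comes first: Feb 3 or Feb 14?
Feb 3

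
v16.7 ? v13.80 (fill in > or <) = >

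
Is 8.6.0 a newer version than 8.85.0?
No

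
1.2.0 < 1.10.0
True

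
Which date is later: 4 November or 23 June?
4 November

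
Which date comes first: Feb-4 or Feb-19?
Feb-4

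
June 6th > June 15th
False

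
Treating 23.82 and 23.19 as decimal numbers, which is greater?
23.82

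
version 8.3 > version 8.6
False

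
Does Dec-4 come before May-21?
No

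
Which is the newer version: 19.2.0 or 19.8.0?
19.8.0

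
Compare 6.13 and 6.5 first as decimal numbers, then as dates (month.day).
As decimals: 6.13 < 6.5. As dates: 6/13 is later than 6/5 (day 13 > day 5).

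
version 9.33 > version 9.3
True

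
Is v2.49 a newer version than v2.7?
Yes. Version numbers are compared segment by segment as integers, not as decimals: minor version 49 > 7, so v2.49 > v2.7 (even though the decimal 2.49 < 2.7).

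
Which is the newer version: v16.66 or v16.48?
v16.66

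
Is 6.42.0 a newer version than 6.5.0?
Yes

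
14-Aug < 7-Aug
False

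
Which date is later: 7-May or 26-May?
26-May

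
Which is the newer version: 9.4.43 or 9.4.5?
9.4.43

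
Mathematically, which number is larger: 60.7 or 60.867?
60.867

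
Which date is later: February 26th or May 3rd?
May 3rd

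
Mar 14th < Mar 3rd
False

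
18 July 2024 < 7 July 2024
False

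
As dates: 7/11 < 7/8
False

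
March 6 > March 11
False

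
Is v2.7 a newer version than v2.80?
No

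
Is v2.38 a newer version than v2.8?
Yes. Version numbers are compared segment by segment as integers, not as decimals: minor version 38 > 8, so v2.38 > v2.8 (even though the decimal 2.38 < 2.8).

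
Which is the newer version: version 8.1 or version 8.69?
version 8.69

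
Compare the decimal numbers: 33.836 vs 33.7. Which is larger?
33.836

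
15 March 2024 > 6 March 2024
True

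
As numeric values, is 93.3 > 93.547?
False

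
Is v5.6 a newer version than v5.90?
No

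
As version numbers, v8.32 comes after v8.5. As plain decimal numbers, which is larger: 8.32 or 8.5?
8.5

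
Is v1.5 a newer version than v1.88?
No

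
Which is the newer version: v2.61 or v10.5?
v10.5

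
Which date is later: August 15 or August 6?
August 15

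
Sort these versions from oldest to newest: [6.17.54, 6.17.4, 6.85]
[6.17.4, 6.17.54, 6.85]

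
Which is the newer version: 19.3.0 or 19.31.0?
19.31.0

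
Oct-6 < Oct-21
True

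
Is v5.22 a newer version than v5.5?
Yes. Version numbers are compared segment by segment as integers, not as decimals: minor version 22 > 5, so v5.22 > v5.5 (even though the decimal 5.22 < 5.5).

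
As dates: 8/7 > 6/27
True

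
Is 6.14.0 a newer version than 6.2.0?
Yes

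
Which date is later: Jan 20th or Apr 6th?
Apr 6th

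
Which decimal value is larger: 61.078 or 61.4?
61.4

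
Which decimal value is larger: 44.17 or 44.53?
44.53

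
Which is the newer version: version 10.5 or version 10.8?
version 10.8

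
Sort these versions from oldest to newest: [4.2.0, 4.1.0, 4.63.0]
[4.1.0, 4.2.0, 4.63.0]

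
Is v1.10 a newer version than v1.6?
Yes. Version numbers are compared segment by segment as integers, not as decimals: minor version 10 > 6, so v1.10 > v1.6 (even though the decimal 1.10 < 1.6).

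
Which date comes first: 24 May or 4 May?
4 May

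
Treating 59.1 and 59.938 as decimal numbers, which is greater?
59.938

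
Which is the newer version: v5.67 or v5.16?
v5.67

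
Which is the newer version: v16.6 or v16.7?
v16.7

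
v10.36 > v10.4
True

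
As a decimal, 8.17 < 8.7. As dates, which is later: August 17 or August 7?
August 17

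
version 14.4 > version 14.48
False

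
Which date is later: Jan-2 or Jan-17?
Jan-17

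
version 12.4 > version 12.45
False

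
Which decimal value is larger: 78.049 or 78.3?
78.3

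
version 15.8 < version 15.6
False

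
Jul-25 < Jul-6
False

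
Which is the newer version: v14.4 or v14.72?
v14.72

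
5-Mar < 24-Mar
True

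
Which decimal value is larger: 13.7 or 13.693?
13.7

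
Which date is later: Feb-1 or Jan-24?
Feb-1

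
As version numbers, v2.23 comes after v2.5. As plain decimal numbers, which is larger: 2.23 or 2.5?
2.5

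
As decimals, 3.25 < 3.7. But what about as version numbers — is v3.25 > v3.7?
True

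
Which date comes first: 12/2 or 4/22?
4/22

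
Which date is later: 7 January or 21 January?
21 January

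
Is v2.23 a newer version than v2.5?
Yes. Version numbers are compared segment by segment as integers, not as decimals: minor version 23 > 5, so v2.23 > v2.5 (even though the decimal 2.23 < 2.5).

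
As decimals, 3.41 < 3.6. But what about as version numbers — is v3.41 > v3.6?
True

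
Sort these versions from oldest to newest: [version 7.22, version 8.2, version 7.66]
[version 7.22, version 7.66, version 8.2]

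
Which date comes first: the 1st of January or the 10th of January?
the 1st of January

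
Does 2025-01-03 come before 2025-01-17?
Yes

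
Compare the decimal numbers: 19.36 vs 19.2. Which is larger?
19.36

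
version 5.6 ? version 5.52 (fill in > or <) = <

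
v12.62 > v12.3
True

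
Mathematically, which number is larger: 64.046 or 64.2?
64.2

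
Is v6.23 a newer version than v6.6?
Yes. Version numbers are compared segment by segment as integers, not as decimals: minor version 23 > 6, so v6.23 > v6.6 (even though the decimal 6.23 < 6.6).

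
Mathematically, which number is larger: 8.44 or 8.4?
8.44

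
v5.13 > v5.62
False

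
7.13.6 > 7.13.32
False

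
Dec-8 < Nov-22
False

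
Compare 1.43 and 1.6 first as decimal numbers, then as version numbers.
As decimals: 1.43 < 1.6. As versions: v1.43 > v1.6 (minor version 43 > 6).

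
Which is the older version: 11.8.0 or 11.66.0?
11.8.0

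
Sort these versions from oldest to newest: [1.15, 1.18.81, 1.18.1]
[1.15, 1.18.1, 1.18.81]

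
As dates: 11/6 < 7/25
False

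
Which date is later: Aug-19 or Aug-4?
Aug-19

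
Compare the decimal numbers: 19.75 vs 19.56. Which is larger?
19.75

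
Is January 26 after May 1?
No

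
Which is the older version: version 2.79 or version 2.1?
version 2.1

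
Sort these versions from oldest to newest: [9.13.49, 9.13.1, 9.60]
[9.13.1, 9.13.49, 9.60]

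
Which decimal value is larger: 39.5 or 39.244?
39.5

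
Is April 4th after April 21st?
No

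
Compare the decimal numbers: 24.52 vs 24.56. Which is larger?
24.56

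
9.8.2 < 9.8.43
True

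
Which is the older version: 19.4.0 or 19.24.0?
19.4.0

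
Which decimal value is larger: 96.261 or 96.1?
96.261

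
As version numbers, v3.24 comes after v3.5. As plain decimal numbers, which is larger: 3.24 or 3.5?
3.5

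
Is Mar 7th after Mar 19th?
No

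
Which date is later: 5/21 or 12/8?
12/8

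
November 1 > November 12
False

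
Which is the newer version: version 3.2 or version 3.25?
version 3.25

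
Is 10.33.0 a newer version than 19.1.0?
No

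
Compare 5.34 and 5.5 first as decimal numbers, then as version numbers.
As decimals: 5.34 < 5.5. As versions: v5.34 > v5.5 (minor version 34 > 5).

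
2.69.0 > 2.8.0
True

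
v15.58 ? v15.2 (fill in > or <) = >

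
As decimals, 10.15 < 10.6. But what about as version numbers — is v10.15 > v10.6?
True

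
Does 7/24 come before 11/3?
Yes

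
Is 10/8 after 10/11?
No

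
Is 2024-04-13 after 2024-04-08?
Yes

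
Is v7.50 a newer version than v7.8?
Yes. Version numbers are compared segment by segment as integers, not as decimals: minor version 50 > 8, so v7.50 > v7.8 (even though the decimal 7.50 < 7.8).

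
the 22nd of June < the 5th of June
False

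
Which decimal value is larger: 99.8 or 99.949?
99.949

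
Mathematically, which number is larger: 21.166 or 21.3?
21.3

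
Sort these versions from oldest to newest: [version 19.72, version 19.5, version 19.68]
[version 19.5, version 19.68, version 19.72]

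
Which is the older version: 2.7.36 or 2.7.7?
2.7.7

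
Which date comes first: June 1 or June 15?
June 1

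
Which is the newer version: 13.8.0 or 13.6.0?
13.8.0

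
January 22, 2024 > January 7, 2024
True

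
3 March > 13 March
False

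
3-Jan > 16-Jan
False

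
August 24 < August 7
False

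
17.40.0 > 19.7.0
False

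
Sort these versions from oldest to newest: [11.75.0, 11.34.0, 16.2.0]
[11.34.0, 11.75.0, 16.2.0]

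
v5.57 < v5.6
False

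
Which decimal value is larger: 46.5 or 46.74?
46.74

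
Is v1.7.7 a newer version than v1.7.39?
No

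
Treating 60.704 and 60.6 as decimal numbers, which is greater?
60.704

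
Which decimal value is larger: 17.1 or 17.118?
17.118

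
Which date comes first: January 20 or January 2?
January 2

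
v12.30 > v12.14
True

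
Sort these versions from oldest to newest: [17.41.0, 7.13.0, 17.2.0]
[7.13.0, 17.2.0, 17.41.0]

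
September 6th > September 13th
False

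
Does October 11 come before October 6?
No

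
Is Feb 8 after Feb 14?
No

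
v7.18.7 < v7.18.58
True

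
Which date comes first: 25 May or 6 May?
6 May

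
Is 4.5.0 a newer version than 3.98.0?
Yes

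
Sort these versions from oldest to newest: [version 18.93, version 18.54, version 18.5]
[version 18.5, version 18.54, version 18.93]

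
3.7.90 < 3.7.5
False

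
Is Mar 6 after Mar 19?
No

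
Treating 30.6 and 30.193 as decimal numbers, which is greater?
30.6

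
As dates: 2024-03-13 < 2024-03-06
False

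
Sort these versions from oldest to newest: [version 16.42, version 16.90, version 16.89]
[version 16.42, version 16.89, version 16.90]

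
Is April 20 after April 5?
Yes. Day 20 comes after day 5 in April — this is a date comparison, not a decimal one (the decimal 4.20 would be smaller than 4.5).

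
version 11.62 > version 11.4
True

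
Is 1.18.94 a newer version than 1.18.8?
Yes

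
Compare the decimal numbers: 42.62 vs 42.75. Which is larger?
42.75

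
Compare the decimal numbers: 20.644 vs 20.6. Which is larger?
20.644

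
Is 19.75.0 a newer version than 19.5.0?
Yes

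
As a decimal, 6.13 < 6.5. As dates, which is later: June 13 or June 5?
June 13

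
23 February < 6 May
True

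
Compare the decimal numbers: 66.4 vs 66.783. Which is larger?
66.783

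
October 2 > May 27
True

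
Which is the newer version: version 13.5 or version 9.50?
version 13.5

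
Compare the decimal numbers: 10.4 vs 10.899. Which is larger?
10.899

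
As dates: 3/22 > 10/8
False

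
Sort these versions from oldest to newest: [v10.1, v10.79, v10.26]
[v10.1, v10.26, v10.79]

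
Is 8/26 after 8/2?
Yes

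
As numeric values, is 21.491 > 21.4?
True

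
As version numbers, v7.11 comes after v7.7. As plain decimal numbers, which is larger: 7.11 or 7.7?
7.7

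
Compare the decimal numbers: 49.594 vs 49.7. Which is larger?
49.7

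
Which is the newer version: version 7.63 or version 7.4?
version 7.63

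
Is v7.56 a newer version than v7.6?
Yes. Version numbers are compared segment by segment as integers, not as decimals: minor version 56 > 6, so v7.56 > v7.6 (even though the decimal 7.56 < 7.6).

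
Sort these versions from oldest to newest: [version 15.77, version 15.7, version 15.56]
[version 15.7, version 15.56, version 15.77]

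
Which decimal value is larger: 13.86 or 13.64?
13.86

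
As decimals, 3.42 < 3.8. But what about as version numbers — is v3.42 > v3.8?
True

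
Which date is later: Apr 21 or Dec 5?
Dec 5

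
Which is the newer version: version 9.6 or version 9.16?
version 9.16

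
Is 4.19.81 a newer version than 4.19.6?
Yes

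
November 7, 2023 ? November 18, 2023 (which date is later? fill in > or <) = <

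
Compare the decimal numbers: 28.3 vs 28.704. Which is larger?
28.704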